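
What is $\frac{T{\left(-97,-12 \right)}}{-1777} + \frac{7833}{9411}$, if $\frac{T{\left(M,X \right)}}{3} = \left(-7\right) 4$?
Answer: $\frac{4903255}{5574449} \approx 0.87959$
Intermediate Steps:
$T{\left(M,X \right)} = -84$ ($T{\left(M,X \right)} = 3 \left(\left(-7\right) 4\right) = 3 \left(-28\right) = -84$)
$\frac{T{\left(-97,-12 \right)}}{-1777} + \frac{7833}{9411} = - \frac{84}{-1777} + \frac{7833}{9411} = \left(-84\right) \left(- \frac{1}{1777}\right) + 7833 \cdot \frac{1}{9411} = \frac{84}{1777} + \frac{2611}{3137} = \frac{4903255}{5574449}$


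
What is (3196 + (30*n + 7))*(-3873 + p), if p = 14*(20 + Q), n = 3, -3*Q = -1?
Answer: -35449145/3 ≈ -1.1816e+7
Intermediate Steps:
Q = ⅓ (Q = -⅓*(-1) = ⅓ ≈ 0.33333)
p = 854/3 (p = 14*(20 + ⅓) = 14*(61/3) = 854/3 ≈ 284.67)
(3196 + (30*n + 7))*(-3873 + p) = (3196 + (30*3 + 7))*(-3873 + 854/3) = (3196 + (90 + 7))*(-10765/3) = (3196 + 97)*(-10765/3) = 3293*(-10765/3) = -35449145/3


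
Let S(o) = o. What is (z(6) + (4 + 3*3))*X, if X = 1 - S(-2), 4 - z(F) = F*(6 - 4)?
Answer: 15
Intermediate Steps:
z(F) = 4 - 2*F (z(F) = 4 - F*(6 - 4) = 4 - F*2 = 4 - 2*F)
X = 3 (X = 1 - 1*(-2) = 1 + 2 = 3)
(z(6) + (4 + 3*3))*X = ((4 - 2*6) + (4 + 3*3))*3 = ((4 - 12) + (4 + 9))*3 = (-8 + 13)*3 = 5*3 = 15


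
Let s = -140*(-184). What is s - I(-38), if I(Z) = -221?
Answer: 25981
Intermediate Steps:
s = 25760
s - I(-38) = 25760 - 1*(-221) = 25760 + 221 = 25981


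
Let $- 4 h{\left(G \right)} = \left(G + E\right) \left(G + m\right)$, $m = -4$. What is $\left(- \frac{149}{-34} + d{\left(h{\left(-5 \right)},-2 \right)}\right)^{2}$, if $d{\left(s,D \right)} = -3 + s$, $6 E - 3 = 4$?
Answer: $\frac{970225}{18496} \approx 52.456$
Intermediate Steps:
$E = \frac{7}{6}$ ($E = \frac{1}{2} + \frac{1}{6} \cdot 4 = \frac{1}{2} + \frac{2}{3} = \frac{7}{6} \approx 1.1667$)
$h{\left(G \right)} = - \frac{\left(-4 + G\right) \left(\frac{7}{6} + G\right)}{4}$ ($h{\left(G \right)} = - \frac{\left(G + \frac{7}{6}\right) \left(G - 4\right)}{4} = - \frac{\left(\frac{7}{6} + G\right) \left(-4 + G\right)}{4} = - \frac{\left(-4 + G\right) \left(\frac{7}{6} + G\right)}{4}$)
$\left(- \frac{149}{-34} + d{\left(h{\left(-5 \right)},-2 \right)}\right)^{2} = \left(- \frac{149}{-34} + \left(-3 + \left(\frac{7}{6} - \frac{\left(-5\right)^{2}}{4} + \frac{17}{24} \left(-5\right)\right)\right)\right)^{2} = \left(\left(-149\right) \left(- \frac{1}{34}\right) - \frac{93}{8}\right)^{2} = \left(\frac{149}{34} - \frac{93}{8}\right)^{2} = \left(- \frac{985}{136}\right)^{2} = \frac{970225}{18496}$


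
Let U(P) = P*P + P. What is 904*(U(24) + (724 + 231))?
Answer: 1405720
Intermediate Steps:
U(P) = P + P**2 (U(P) = P**2 + P = P + P**2)
904*(U(24) + (724 + 231)) = 904*(24*(1 + 24) + (724 + 231)) = 904*(24*25 + 955) = 904*(600 + 955) = 904*1555 = 1405720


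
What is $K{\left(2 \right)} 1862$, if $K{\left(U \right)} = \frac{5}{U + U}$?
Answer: $\frac{4655}{2} \approx 2327.5$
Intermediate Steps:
$K{\left(U \right)} = \frac{5}{2 U}$
$K{\left(2 \right)} 1862 = \frac{5}{2 \cdot 2} \cdot 1862 = \frac{5}{2} \cdot \frac{1}{2} \cdot 1862 = \frac{5}{4} \cdot 1862 = \frac{4655}{2}$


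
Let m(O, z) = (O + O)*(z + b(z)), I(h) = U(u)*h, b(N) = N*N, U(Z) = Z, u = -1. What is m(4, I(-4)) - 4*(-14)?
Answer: 216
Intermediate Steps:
b(N) = N**2
I(h) = -h
m(O, z) = 2*O*(z + z**2) (m(O, z) = (O + O)*(z + z**2) = (2*O)*(z + z**2) = 2*O*(z + z**2))
m(4, I(-4)) - 4*(-14) = 2*4*(-1*(-4))*(1 - 1*(-4)) - 4*(-14) = 2*4*4*(1 + 4) + 56 = 2*4*4*5 + 56 = 160 + 56 = 216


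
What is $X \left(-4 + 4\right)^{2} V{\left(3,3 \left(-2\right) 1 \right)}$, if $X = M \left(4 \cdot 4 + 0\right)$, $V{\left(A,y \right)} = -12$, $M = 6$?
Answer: $0$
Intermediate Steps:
$X = 96$ ($X = 6 \left(4 \cdot 4 + 0\right) = 6 \left(16 + 0\right) = 6 \cdot 16 = 96$)
$X \left(-4 + 4\right)^{2} V{\left(3,3 \left(-2\right) 1 \right)} = 96 \left(-4 + 4\right)^{2} \left(-12\right) = 96 \cdot 0^{2} \left(-12\right) = 96 \cdot 0 \left(-12\right) = 0 \left(-12\right) = 0$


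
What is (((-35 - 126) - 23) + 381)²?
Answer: 38809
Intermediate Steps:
(((-35 - 126) - 23) + 381)² = ((-161 - 23) + 381)² = (-184 + 381)² = 197² = 38809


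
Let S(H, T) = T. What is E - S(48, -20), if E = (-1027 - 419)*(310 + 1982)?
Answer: -3314212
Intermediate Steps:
E = -3314232 (E = -1446*2292 = -3314232)
E - S(48, -20) = -3314232 - 1*(-20) = -3314232 + 20 = -3314212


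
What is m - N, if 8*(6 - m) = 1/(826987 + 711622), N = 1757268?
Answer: -21629913028465/12308872 ≈ -1.7573e+6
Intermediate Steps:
m = 73853231/12308872 (m = 6 - 1/(8*(826987 + 711622)) = 6 - ⅛/1538609 = 6 - ⅛*1/1538609 = 6 - 1/12308872 = 73853231/12308872 ≈ 6.0000)
m - N = 73853231/12308872 - 1*1757268 = 73853231/12308872 - 1757268 = -21629913028465/12308872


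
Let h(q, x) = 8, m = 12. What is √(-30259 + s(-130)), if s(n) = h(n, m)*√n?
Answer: √(-30259 + 8*I*√130) ≈ 0.2622 + 173.95*I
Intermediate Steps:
s(n) = 8*√n
√(-30259 + s(-130)) = √(-30259 + 8*√(-130)) = √(-30259 + 8*(I*√130)) = √(-30259 + 8*I*√130)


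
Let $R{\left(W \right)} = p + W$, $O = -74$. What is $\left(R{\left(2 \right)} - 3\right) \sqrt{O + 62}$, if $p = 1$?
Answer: $0$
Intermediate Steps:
$R{\left(W \right)} = 1 + W$
$\left(R{\left(2 \right)} - 3\right) \sqrt{O + 62} = \left(\left(1 + 2\right) - 3\right) \sqrt{-74 + 62} = \left(3 - 3\right) \sqrt{-12} = 0 \cdot 2 i \sqrt{3} = 0$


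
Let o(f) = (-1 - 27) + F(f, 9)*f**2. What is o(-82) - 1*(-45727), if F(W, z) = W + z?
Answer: -445153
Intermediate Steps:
o(f) = -28 + f**2*(9 + f) (o(f) = (-1 - 27) + (f + 9)*f**2 = -28 + (9 + f)*f**2 = -28 + f**2*(9 + f))
o(-82) - 1*(-45727) = (-28 + (-82)**2*(9 - 82)) - 1*(-45727) = (-28 + 6724*(-73)) + 45727 = (-28 - 490852) + 45727 = -490880 + 45727 = -445153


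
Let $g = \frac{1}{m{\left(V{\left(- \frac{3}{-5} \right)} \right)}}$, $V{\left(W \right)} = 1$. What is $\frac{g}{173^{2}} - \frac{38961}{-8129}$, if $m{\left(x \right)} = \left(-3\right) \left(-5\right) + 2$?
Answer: $\frac{19823092202}{4135978297} \approx 4.7928$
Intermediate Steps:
$m{\left(x \right)} = 17$ ($m{\left(x \right)} = 15 + 2 = 17$)
$g = \frac{1}{17} \approx 0.058824$
$\frac{g}{173^{2}} - \frac{38961}{-8129} = \frac{1}{17 \cdot 173^{2}} - \frac{38961}{-8129} = \frac{1}{17 \cdot 29929} - - \frac{38961}{8129} = \frac{1}{17} \cdot \frac{1}{29929} + \frac{38961}{8129} = \frac{1}{508793} + \frac{38961}{8129} = \frac{19823092202}{4135978297}$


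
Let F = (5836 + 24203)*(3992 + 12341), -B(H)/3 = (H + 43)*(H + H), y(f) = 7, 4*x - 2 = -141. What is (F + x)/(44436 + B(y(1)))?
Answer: 1962507809/169344 ≈ 11589.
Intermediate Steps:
x = -139/4 (x = ½ + (¼)*(-141) = ½ - 141/4 = -139/4 ≈ -34.750)
B(H) = -6*H*(43 + H) (B(H) = -3*(H + 43)*(H + H) = -3*(43 + H)*2*H = -6*H*(43 + H))
F = 490626987 (F = 30039*16333 = 490626987)
(F + x)/(44436 + B(y(1))) = (490626987 - 139/4)/(44436 - 6*7*(43 + 7)) = 1962507809/(4*(44436 - 6*7*50)) = 1962507809/(4*(44436 - 2100)) = (1962507809/4)/42336 = (1962507809/4)*(1/42336) = 1962507809/169344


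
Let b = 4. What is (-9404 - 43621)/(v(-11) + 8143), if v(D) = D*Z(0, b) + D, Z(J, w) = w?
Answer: -17675/2696 ≈ -6.5560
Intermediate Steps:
v(D) = 5*D (v(D) = D*4 + D = 4*D + D = 5*D)
(-9404 - 43621)/(v(-11) + 8143) = (-9404 - 43621)/(5*(-11) + 8143) = -53025/(-55 + 8143) = -53025/8088 = -53025*1/8088 = -17675/2696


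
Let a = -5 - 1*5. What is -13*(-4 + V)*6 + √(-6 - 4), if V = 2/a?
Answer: 1638/5 + I*√10 ≈ 327.6 + 3.1623*I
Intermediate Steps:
a = -10 (a = -5 - 5 = -10)
V = -⅕ (V = 2/(-10) = 2*(-⅒) = -⅕ ≈ -0.20000)
-13*(-4 + V)*6 + √(-6 - 4) = -13*(-4 - ⅕)*6 + √(-6 - 4) = -(-273)*6/5 + √(-10) = -13*(-126/5) + I*√10 = 1638/5 + I*√10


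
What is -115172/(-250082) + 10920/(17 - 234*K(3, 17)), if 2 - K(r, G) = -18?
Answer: -1096924202/583066183 ≈ -1.8813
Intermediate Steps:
K(r, G) = 20 (K(r, G) = 2 - 1*(-18) = 2 + 18 = 20)
-115172/(-250082) + 10920/(17 - 234*K(3, 17)) = -115172/(-250082) + 10920/(17 - 234*20) = -115172*(-1/250082) + 10920/(17 - 4680) = 57586/125041 + 10920/(-4663) = 57586/125041 + 10920*(-1/4663) = 57586/125041 - 10920/4663 = -1096924202/583066183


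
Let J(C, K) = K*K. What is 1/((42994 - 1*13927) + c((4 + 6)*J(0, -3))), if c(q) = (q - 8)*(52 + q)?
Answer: 1/40711 ≈ 2.4563e-5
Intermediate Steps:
J(C, K) = K²
c(q) = (-8 + q)*(52 + q)
1/((42994 - 1*13927) + c((4 + 6)*J(0, -3))) = 1/((42994 - 1*13927) + (-416 + ((4 + 6)*(-3)²)² + 44*((4 + 6)*(-3)²))) = 1/((42994 - 13927) + (-416 + (10*9)² + 44*(10*9))) = 1/(29067 + (-416 + 90² + 44*90)) = 1/(29067 + (-416 + 8100 + 3960)) = 1/(29067 + 11644) = 1/40711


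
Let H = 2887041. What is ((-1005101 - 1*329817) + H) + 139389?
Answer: 1691512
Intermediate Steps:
((-1005101 - 1*329817) + H) + 139389 = ((-1005101 - 1*329817) + 2887041) + 139389 = ((-1005101 - 329817) + 2887041) + 139389 = (-1334918 + 2887041) + 139389 = 1552123 + 139389 = 1691512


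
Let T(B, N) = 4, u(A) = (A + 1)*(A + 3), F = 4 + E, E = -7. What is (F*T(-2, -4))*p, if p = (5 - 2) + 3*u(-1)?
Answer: -36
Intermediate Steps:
F = -3 (F = 4 - 7 = -3)
u(A) = (1 + A)*(3 + A)
p = 3 (p = (5 - 2) + 3*(3 + (-1)**2 + 4*(-1)) = 3 + 3*(3 + 1 - 4) = 3 + 3*0 = 3 + 0 = 3)
(F*T(-2, -4))*p = -3*4*3 = -12*3 = -36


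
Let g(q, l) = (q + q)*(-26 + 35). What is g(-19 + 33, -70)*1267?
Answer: 319284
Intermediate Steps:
g(q, l) = 18*q (g(q, l) = (2*q)*9 = 18*q)
g(-19 + 33, -70)*1267 = (18*(-19 + 33))*1267 = (18*14)*1267 = 252*1267 = 319284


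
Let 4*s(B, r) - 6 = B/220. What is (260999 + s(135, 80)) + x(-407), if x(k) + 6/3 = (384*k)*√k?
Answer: 45935763/176 - 156288*I*√407 ≈ 2.61e+5 - 3.153e+6*I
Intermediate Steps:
x(k) = -2 + 384*k^(3/2) (x(k) = -2 + (384*k)*√k = -2 + 384*k^(3/2))
s(B, r) = 3/2 + B/880 (s(B, r) = 3/2 + (B/220)/4 = 3/2 + B/880)
(260999 + s(135, 80)) + x(-407) = (260999 + (3/2 + (1/880)*135)) + (-2 + 384*(-407)^(3/2)) = (260999 + (3/2 + 27/176)) + (-2 + 384*(-407*I*√407)) = (260999 + 291/176) + (-2 - 156288*I*√407) = 45936115/176 + (-2 - 156288*I*√407) = 45935763/176 - 156288*I*√407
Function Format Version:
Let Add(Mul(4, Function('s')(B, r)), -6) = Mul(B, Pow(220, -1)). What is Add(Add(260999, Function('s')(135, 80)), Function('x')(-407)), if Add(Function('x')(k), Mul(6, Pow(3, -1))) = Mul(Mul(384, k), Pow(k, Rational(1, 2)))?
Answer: Add(Rational(45935763, 176), Mul(-156288, I, Pow(407, Rational(1, 2)))) ≈ Add(2.6100e+5, Mul(-3.1530e+6, I))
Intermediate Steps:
Function('x')(k) = Add(-2, Mul(384, Pow(k, Rational(3, 2)))) (Function('x')(k) = Add(-2, Mul(Mul(384, k), Pow(k, Rational(1, 2)))) = Add(-2, Mul(384, Pow(k, Rational(3, 2)))))
Function('s')(B, r) = Add(Rational(3, 2), Mul(Rational(1, 880), B)) (Function('s')(B, r) = Add(Rational(3, 2), Mul(Rational(1, 4), Mul(B, Pow(220, -1)))) = Add(Rational(3, 2), Mul(Rational(1, 4), Mul(B, Rational(1, 220)))) = Add(Rational(3, 2), Mul(Rational(1, 4), Mul(Rational(1, 220), B))) = Add(Rational(3, 2), Mul(Rational(1, 880), B)))
Add(Add(260999, Function('s')(135, 80)), Function('x')(-407)) = Add(Add(260999, Add(Rational(3, 2), Mul(Rational(1, 880), 135))), Add(-2, Mul(384, Pow(-407, Rational(3, 2))))) = Add(Add(260999, Add(Rational(3, 2), Rational(27, 176))), Add(-2, Mul(384, Mul(-407, I, Pow(407, Rational(1, 2)))))) = Add(Add(260999, Rational(291, 176)), Add(-2, Mul(-156288, I, Pow(407, Rational(1, 2))))) = Add(Rational(45936115, 176), Add(-2, Mul(-156288, I, Pow(407, Rational(1, 2))))) = Add(Rational(45935763, 176), Mul(-156288, I, Pow(407, Rational(1, 2))))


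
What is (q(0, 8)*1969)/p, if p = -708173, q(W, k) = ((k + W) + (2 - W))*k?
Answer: -157520/708173 ≈ -0.22243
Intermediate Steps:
q(W, k) = k*(2 + k) (q(W, k) = ((W + k) + (2 - W))*k = (2 + k)*k = k*(2 + k))
(q(0, 8)*1969)/p = ((8*(2 + 8))*1969)/(-708173) = ((8*10)*1969)*(-1/708173) = (80*1969)*(-1/708173) = 157520*(-1/708173) = -157520/708173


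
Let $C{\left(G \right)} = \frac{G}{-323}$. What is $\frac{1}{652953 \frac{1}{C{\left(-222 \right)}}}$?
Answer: $\frac{74}{70301273} \approx 1.0526 \cdot 10^{-6}$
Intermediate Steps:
$C{\left(G \right)} = - \frac{G}{323}$ ($C{\left(G \right)} = G \left(- \frac{1}{323}\right) = - \frac{G}{323}$)
$\frac{1}{652953 \frac{1}{C{\left(-222 \right)}}} = \frac{1}{652953 \frac{1}{\left(- \frac{1}{323}\right) \left(-222\right)}} = \frac{1}{652953 \frac{1}{\frac{222}{323}}} = \frac{1}{652953 \cdot \frac{323}{222}} = \frac{1}{\frac{70301273}{74}} = \frac{74}{70301273}$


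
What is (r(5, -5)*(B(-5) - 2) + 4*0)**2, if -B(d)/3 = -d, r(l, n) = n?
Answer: 7225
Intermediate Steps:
B(d) = 3*d (B(d) = -(-3)*d = 3*d)
(r(5, -5)*(B(-5) - 2) + 4*0)**2 = (-5*(3*(-5) - 2) + 4*0)**2 = (-5*(-15 - 2) + 0)**2 = (-5*(-17) + 0)**2 = (85 + 0)**2 = 85**2 = 7225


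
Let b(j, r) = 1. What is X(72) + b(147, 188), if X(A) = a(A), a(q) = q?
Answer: 73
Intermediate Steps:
X(A) = A
X(72) + b(147, 188) = 72 + 1 = 73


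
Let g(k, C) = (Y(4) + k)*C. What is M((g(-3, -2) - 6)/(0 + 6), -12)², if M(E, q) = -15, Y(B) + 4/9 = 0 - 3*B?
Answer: 225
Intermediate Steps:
Y(B) = -4/9 - 3*B (Y(B) = -4/9 + (0 - 3*B) = -4/9 - 3*B)
g(k, C) = C*(-112/9 + k) (g(k, C) = ((-4/9 - 3*4) + k)*C = ((-4/9 - 12) + k)*C = (-112/9 + k)*C = C*(-112/9 + k))
M((g(-3, -2) - 6)/(0 + 6), -12)² = (-15)² = 225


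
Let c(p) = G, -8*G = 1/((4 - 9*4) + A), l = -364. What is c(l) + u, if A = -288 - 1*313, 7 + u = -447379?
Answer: -2265562703/5064 ≈ -4.4739e+5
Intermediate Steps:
u = -447386 (u = -7 - 447379 = -447386)
A = -601 (A = -288 - 313 = -601)
G = 1/5064 (G = -1/(8*((4 - 9*4) - 601)) = -1/(8*((4 - 36) - 601)) = -1/(8*(-32 - 601)) = -⅛/(-633) = -⅛*(-1/633) = 1/5064 ≈ 0.00019747)
c(p) = 1/5064
c(l) + u = 1/5064 - 447386 = -2265562703/5064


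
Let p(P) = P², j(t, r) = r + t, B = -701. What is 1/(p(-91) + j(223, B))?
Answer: 1/7803 ≈ 0.00012816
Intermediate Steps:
1/(p(-91) + j(223, B)) = 1/((-91)² + (-701 + 223)) = 1/(8281 - 478) = 1/7803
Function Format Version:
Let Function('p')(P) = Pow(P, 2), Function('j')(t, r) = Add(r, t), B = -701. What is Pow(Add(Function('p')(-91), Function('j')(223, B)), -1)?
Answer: Rational(1, 7803) ≈ 0.00012816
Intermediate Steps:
Pow(Add(Function('p')(-91), Function('j')(223, B)), -1) = Pow(Add(Pow(-91, 2), Add(-701, 223)), -1) = Pow(Add(8281, -478), -1) = Pow(7803, -1) = Rational(1, 7803)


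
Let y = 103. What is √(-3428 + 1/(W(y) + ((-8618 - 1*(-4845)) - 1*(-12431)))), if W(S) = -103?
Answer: I*√250888541145/8555 ≈ 58.549*I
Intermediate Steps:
√(-3428 + 1/(W(y) + ((-8618 - 1*(-4845)) - 1*(-12431)))) = √(-3428 + 1/(-103 + ((-8618 - 1*(-4845)) - 1*(-12431)))) = √(-3428 + 1/(-103 + ((-8618 + 4845) + 12431))) = √(-3428 + 1/(-103 + (-3773 + 12431))) = √(-3428 + 1/(-103 + 8658)) = √(-3428 + 1/8555) = √(-29326539/8555) = I*√250888541145/8555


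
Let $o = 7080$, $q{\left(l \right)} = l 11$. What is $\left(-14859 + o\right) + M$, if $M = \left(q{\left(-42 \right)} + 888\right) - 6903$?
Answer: $-14256$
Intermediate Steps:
$q{\left(l \right)} = 11 l$
$M = -6477$ ($M = \left(11 \left(-42\right) + 888\right) - 6903 = \left(-462 + 888\right) - 6903 = 426 - 6903 = -6477$)
$\left(-14859 + o\right) + M = \left(-14859 + 7080\right) - 6477 = -7779 - 6477 = -14256$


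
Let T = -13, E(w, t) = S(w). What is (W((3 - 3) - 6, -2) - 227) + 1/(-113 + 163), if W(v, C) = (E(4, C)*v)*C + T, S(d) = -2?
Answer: -13199/50 ≈ -263.98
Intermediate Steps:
E(w, t) = -2
W(v, C) = -13 - 2*C*v (W(v, C) = (-2*v)*C - 13 = -2*C*v - 13 = -13 - 2*C*v)
(W((3 - 3) - 6, -2) - 227) + 1/(-113 + 163) = ((-13 - 2*(-2)*((3 - 3) - 6)) - 227) + 1/(-113 + 163) = ((-13 - 2*(-2)*(0 - 6)) - 227) + 1/50 = ((-13 - 2*(-2)*(-6)) - 227) + 1/50 = ((-13 - 24) - 227) + 1/50 = (-37 - 227) + 1/50 = -264 + 1/50 = -13199/50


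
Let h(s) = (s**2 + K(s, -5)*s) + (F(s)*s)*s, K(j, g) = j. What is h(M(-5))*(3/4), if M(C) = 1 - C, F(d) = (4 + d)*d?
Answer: 1674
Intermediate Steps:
F(d) = d*(4 + d)
h(s) = 2*s**2 + s**3*(4 + s) (h(s) = (s**2 + s*s) + ((s*(4 + s))*s)*s = (s**2 + s**2) + (s**2*(4 + s))*s = 2*s**2 + s**3*(4 + s))
h(M(-5))*(3/4) = ((1 - 1*(-5))**2*(2 + (1 - 1*(-5))*(4 + (1 - 1*(-5)))))*(3/4) = ((1 + 5)**2*(2 + (1 + 5)*(4 + (1 + 5))))*(3*(1/4)) = (6**2*(2 + 6*(4 + 6)))*(3/4) = (36*(2 + 6*10))*(3/4) = (36*(2 + 60))*(3/4) = (36*62)*(3/4) = 2232*(3/4) = 1674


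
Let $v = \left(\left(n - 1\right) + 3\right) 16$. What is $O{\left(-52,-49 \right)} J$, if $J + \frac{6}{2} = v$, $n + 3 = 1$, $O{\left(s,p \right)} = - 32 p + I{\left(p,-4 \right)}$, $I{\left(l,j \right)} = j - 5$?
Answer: $-4677$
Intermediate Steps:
$I{\left(l,j \right)} = -5 + j$ ($I{\left(l,j \right)} = j - 5 = -5 + j$)
$O{\left(s,p \right)} = -9 - 32 p$ ($O{\left(s,p \right)} = - 32 p - 9 = -9 - 32 p$)
$n = -2$ ($n = -3 + 1 = -2$)
$v = 0$ ($v = \left(\left(-2 - 1\right) + 3\right) 16 = \left(-3 + 3\right) 16 = 0 \cdot 16 = 0$)
$J = -3$ ($J = -3 + 0 = -3$)
$O{\left(-52,-49 \right)} J = \left(-9 - -1568\right) \left(-3\right) = \left(-9 + 1568\right) \left(-3\right) = 1559 \left(-3\right) = -4677$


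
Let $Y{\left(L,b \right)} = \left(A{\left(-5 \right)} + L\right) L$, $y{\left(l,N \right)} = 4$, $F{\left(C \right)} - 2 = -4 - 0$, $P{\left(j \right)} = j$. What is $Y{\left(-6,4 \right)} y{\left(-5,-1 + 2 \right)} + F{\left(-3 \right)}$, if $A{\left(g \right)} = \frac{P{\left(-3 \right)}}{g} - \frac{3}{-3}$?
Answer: $\frac{518}{5} \approx 103.6$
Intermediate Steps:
$F{\left(C \right)} = -2$ ($F{\left(C \right)} = 2 - 4 = -2$)
$A{\left(g \right)} = 1 - \frac{3}{g}$ ($A{\left(g \right)} = - \frac{3}{g} - \frac{3}{-3} = - \frac{3}{g} - -1 = - \frac{3}{g} + 1 = 1 - \frac{3}{g}$)
$Y{\left(L,b \right)} = L \left(\frac{8}{5} + L\right)$ ($Y{\left(L,b \right)} = \left(\frac{-3 - 5}{-5} + L\right) L = \left(\left(- \frac{1}{5}\right) \left(-8\right) + L\right) L = \left(\frac{8}{5} + L\right) L = L \left(\frac{8}{5} + L\right)$)
$Y{\left(-6,4 \right)} y{\left(-5,-1 + 2 \right)} + F{\left(-3 \right)} = \frac{1}{5} \left(-6\right) \left(8 + 5 \left(-6\right)\right) 4 - 2 = \frac{1}{5} \left(-6\right) \left(8 - 30\right) 4 - 2 = \frac{1}{5} \left(-6\right) \left(-22\right) 4 - 2 = \frac{132}{5} \cdot 4 - 2 = \frac{528}{5} - 2 = \frac{518}{5}$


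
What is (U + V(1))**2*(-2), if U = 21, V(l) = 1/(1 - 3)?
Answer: -1681/2 ≈ -840.50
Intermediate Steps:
V(l) = -1/2 (V(l) = 1/(-2) = -1/2)
(U + V(1))**2*(-2) = (21 - 1/2)**2*(-2) = (41/2)**2*(-2) = (1681/4)*(-2) = -1681/2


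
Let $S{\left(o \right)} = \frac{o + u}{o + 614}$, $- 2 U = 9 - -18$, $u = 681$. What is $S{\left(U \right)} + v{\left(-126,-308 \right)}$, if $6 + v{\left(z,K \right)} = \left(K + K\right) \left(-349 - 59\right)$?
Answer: $\frac{301839057}{1201} \approx 2.5132 \cdot 10^{5}$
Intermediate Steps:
$v{\left(z,K \right)} = -6 - 816 K$ ($v{\left(z,K \right)} = -6 + \left(K + K\right) \left(-349 - 59\right) = -6 + 2 K \left(-408\right) = -6 - 816 K$)
$U = - \frac{27}{2}$ ($U = - \frac{9 - -18}{2} = - \frac{9 + 18}{2} = \left(- \frac{1}{2}\right) 27 = - \frac{27}{2} \approx -13.5$)
$S{\left(o \right)} = \frac{681 + o}{614 + o}$ ($S{\left(o \right)} = \frac{o + 681}{o + 614} = \frac{681 + o}{614 + o}$)
$S{\left(U \right)} + v{\left(-126,-308 \right)} = \frac{681 - \frac{27}{2}}{614 - \frac{27}{2}} - -251322 = \frac{1}{\frac{1201}{2}} \cdot \frac{1335}{2} + \left(-6 + 251328\right) = \frac{2}{1201} \cdot \frac{1335}{2} + 251322 = \frac{1335}{1201} + 251322 = \frac{301839057}{1201}$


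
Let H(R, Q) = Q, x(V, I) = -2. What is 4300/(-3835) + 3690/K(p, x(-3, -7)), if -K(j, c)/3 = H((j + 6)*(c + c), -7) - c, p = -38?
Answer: 187822/767 ≈ 244.88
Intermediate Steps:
K(j, c) = 21 + 3*c (K(j, c) = -3*(-7 - c) = 21 + 3*c)
4300/(-3835) + 3690/K(p, x(-3, -7)) = 4300/(-3835) + 3690/(21 + 3*(-2)) = 4300*(-1/3835) + 3690/(21 - 6) = -860/767 + 3690/15 = -860/767 + 3690*(1/15) = -860/767 + 246 = 187822/767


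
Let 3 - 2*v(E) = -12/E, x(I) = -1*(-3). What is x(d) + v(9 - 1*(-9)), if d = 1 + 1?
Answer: 29/6 ≈ 4.8333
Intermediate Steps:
d = 2
x(I) = 3
v(E) = 3/2 + 6/E (v(E) = 3/2 - (-6)/E = 3/2 + 6/E)
x(d) + v(9 - 1*(-9)) = 3 + (3/2 + 6/(9 - 1*(-9))) = 3 + (3/2 + 6/(9 + 9)) = 3 + (3/2 + 6/18) = 3 + (3/2 + 6*(1/18)) = 3 + (3/2 + ⅓) = 3 + 11/6 = 29/6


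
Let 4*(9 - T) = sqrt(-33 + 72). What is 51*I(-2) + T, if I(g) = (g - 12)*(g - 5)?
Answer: 5007 - sqrt(39)/4 ≈ 5005.4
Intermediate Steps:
T = 9 - sqrt(39)/4 (T = 9 - sqrt(-33 + 72)/4 = 9 - sqrt(39)/4 ≈ 7.4388)
I(g) = (-12 + g)*(-5 + g)
51*I(-2) + T = 51*(60 + (-2)**2 - 17*(-2)) + (9 - sqrt(39)/4) = 51*(60 + 4 + 34) + (9 - sqrt(39)/4) = 51*98 + (9 - sqrt(39)/4) = 4998 + (9 - sqrt(39)/4) = 5007 - sqrt(39)/4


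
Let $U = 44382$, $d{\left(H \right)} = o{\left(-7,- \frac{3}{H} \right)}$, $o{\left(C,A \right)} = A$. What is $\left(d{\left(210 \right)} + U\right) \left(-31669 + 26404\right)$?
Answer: $- \frac{3271396167}{14} \approx -2.3367 \cdot 10^{8}$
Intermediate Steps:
$d{\left(H \right)} = - \frac{3}{H}$
$\left(d{\left(210 \right)} + U\right) \left(-31669 + 26404\right) = \left(- \frac{3}{210} + 44382\right) \left(-31669 + 26404\right) = \left(\left(-3\right) \frac{1}{210} + 44382\right) \left(-5265\right) = \left(- \frac{1}{70} + 44382\right) \left(-5265\right) = \frac{3106739}{70} \left(-5265\right) = - \frac{3271396167}{14}$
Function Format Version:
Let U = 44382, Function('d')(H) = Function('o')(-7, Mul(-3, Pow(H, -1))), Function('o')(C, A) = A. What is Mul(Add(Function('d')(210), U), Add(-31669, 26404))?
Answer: Rational(-3271396167, 14) ≈ -2.3367e+8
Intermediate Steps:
Function('d')(H) = Mul(-3, Pow(H, -1))
Mul(Add(Function('d')(210), U), Add(-31669, 26404)) = Mul(Add(Mul(-3, Pow(210, -1)), 44382), Add(-31669, 26404)) = Mul(Add(Mul(-3, Rational(1, 210)), 44382), -5265) = Mul(Add(Rational(-1, 70), 44382), -5265) = Mul(Rational(3106739, 70), -5265) = Rational(-3271396167, 14)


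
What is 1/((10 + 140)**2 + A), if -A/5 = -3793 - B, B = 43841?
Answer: 1/260670 ≈ 3.8363e-6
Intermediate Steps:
A = 238170 (A = -5*(-3793 - 1*43841) = -5*(-3793 - 43841) = -5*(-47634) = 238170)
1/((10 + 140)**2 + A) = 1/((10 + 140)**2 + 238170) = 1/(150**2 + 238170) = 1/(22500 + 238170) = 1/260670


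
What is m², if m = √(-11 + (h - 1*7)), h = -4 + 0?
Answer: -22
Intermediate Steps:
h = -4
m = I*√22 (m = √(-11 + (-4 - 1*7)) = √(-11 + (-4 - 7)) = √(-11 - 11) = √(-22) = I*√22 ≈ 4.6904*I)
m² = (I*√22)² = -22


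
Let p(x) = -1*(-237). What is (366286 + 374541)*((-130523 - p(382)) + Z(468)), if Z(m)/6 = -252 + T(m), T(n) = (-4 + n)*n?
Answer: 867241719280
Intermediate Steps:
p(x) = 237
T(n) = n*(-4 + n)
Z(m) = -1512 + 6*m*(-4 + m) (Z(m) = 6*(-252 + m*(-4 + m)) = -1512 + 6*m*(-4 + m))
(366286 + 374541)*((-130523 - p(382)) + Z(468)) = (366286 + 374541)*((-130523 - 1*237) + (-1512 + 6*468*(-4 + 468))) = 740827*((-130523 - 237) + (-1512 + 6*468*464)) = 740827*(-130760 + (-1512 + 1302912)) = 740827*(-130760 + 1301400) = 740827*1170640 = 867241719280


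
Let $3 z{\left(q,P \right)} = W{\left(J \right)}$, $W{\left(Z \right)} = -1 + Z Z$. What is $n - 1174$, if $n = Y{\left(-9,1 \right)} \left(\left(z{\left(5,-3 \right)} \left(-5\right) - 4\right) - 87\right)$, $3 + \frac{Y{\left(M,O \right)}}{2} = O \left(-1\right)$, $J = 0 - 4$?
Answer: $-246$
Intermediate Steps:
$J = -4$ ($J = 0 - 4 = -4$)
$Y{\left(M,O \right)} = -6 - 2 O$ ($Y{\left(M,O \right)} = -6 + 2 O \left(-1\right) = -6 + 2 \left(- O\right) = -6 - 2 O$)
$W{\left(Z \right)} = -1 + Z^{2}$
$z{\left(q,P \right)} = 5$ ($z{\left(q,P \right)} = \frac{-1 + \left(-4\right)^{2}}{3} = \frac{-1 + 16}{3} = \frac{1}{3} \cdot 15 = 5$)
$n = 928$ ($n = \left(-6 - 2\right) \left(\left(5 \left(-5\right) - 4\right) - 87\right) = \left(-6 - 2\right) \left(\left(-25 - 4\right) - 87\right) = - 8 \left(-29 - 87\right) = \left(-8\right) \left(-116\right) = 928$)
$n - 1174 = 928 - 1174 = -246$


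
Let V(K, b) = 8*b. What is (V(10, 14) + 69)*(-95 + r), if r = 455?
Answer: 65160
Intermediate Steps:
(V(10, 14) + 69)*(-95 + r) = (8*14 + 69)*(-95 + 455) = (112 + 69)*360 = 181*360 = 65160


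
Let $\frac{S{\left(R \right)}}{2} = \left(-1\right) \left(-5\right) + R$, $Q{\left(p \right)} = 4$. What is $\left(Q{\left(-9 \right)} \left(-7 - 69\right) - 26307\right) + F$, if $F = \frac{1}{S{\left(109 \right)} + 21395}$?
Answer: $- \frac{575409652}{21623} \approx -26611.0$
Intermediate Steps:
$S{\left(R \right)} = 10 + 2 R$ ($S{\left(R \right)} = 2 \left(\left(-1\right) \left(-5\right) + R\right) = 2 \left(5 + R\right) = 10 + 2 R$)
$F = \frac{1}{21623}$ ($F = \frac{1}{\left(10 + 2 \cdot 109\right) + 21395} = \frac{1}{\left(10 + 218\right) + 21395} = \frac{1}{228 + 21395} = \frac{1}{21623} \approx 4.6247 \cdot 10^{-5}$)
$\left(Q{\left(-9 \right)} \left(-7 - 69\right) - 26307\right) + F = \left(4 \left(-7 - 69\right) - 26307\right) + \frac{1}{21623} = \left(4 \left(-76\right) - 26307\right) + \frac{1}{21623} = \left(-304 - 26307\right) + \frac{1}{21623} = -26611 + \frac{1}{21623} = - \frac{575409652}{21623}$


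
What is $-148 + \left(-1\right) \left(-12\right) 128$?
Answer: $1388$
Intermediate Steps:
$-148 + \left(-1\right) \left(-12\right) 128 = -148 + 12 \cdot 128 = -148 + 1536 = 1388$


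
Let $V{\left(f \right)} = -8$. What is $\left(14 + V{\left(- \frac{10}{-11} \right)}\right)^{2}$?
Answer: $36$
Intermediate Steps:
$\left(14 + V{\left(- \frac{10}{-11} \right)}\right)^{2} = \left(14 - 8\right)^{2} = 6^{2} = 36$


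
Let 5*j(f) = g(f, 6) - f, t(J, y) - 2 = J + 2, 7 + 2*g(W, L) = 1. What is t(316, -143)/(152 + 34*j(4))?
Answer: 800/261 ≈ 3.0651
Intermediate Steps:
g(W, L) = -3 (g(W, L) = -7/2 + (1/2)*1 = -7/2 + 1/2 = -3)
t(J, y) = 4 + J (t(J, y) = 2 + (J + 2) = 2 + (2 + J) = 4 + J)
j(f) = -3/5 - f/5 (j(f) = (-3 - f)/5 = -3/5 - f/5)
t(316, -143)/(152 + 34*j(4)) = (4 + 316)/(152 + 34*(-3/5 - 1/5*4)) = 320/(152 + 34*(-3/5 - 4/5)) = 320/(152 + 34*(-7/5)) = 320/(152 - 238/5) = 320/(522/5) = 320*(5/522) = 800/261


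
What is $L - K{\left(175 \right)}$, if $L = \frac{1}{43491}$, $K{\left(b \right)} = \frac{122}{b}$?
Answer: $- \frac{757961}{1087275} \approx -0.69712$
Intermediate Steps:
$L = \frac{1}{43491} \approx 2.2993 \cdot 10^{-5}$
$L - K{\left(175 \right)} = \frac{1}{43491} - \frac{122}{175} = - \frac{757961}{1087275}$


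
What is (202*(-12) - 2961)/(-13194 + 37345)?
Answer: -5385/24151 ≈ -0.22297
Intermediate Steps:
(202*(-12) - 2961)/(-13194 + 37345) = (-2424 - 2961)/24151 = -5385*1/24151 = -5385/24151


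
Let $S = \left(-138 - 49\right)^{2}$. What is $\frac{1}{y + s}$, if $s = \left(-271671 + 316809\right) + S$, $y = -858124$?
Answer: $- \frac{1}{778017} \approx -1.2853 \cdot 10^{-6}$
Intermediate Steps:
$S = 34969$ ($S = \left(-187\right)^{2} = 34969$)
$s = 80107$ ($s = \left(-271671 + 316809\right) + 34969 = 45138 + 34969 = 80107$)
$\frac{1}{y + s} = \frac{1}{-858124 + 80107} = \frac{1}{-778017} = - \frac{1}{778017}$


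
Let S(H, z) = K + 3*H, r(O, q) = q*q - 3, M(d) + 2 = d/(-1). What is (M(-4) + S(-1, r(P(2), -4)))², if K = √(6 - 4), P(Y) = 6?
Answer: (1 - √2)² ≈ 0.17157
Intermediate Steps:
M(d) = -2 - d (M(d) = -2 + d/(-1) = -2 + d*(-1) = -2 - d)
K = √2 ≈ 1.4142
r(O, q) = -3 + q² (r(O, q) = q² - 3 = -3 + q²)
S(H, z) = √2 + 3*H
(M(-4) + S(-1, r(P(2), -4)))² = ((-2 - 1*(-4)) + (√2 + 3*(-1)))² = ((-2 + 4) + (√2 - 3))² = (2 + (-3 + √2))² = (-1 + √2)²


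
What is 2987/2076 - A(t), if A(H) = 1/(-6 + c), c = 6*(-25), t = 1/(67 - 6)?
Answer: 9751/6747 ≈ 1.4452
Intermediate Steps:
t = 1/61 ≈ 0.016393
c = -150
A(H) = -1/156 (A(H) = 1/(-6 - 150) = 1/(-156) = -1/156)
2987/2076 - A(t) = 2987/2076 - 1*(-1/156) = 2987*(1/2076) + 1/156 = 2987/2076 + 1/156 = 9751/6747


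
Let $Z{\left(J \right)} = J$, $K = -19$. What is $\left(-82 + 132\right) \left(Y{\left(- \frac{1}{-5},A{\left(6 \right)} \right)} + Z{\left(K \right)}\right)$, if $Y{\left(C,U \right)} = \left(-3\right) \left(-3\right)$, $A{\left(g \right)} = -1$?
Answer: $-500$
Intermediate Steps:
$Y{\left(C,U \right)} = 9$
$\left(-82 + 132\right) \left(Y{\left(- \frac{1}{-5},A{\left(6 \right)} \right)} + Z{\left(K \right)}\right) = \left(-82 + 132\right) \left(9 - 19\right) = 50 \left(-10\right) = -500$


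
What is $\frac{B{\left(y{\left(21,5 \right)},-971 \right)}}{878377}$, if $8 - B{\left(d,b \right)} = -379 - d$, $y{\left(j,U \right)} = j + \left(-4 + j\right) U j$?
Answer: $\frac{2193}{878377} \approx 0.0024966$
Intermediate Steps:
$y{\left(j,U \right)} = j + U j \left(-4 + j\right)$
$B{\left(d,b \right)} = 387 + d$ ($B{\left(d,b \right)} = 8 - \left(-379 - d\right) = 8 + \left(379 + d\right) = 387 + d$)
$\frac{B{\left(y{\left(21,5 \right)},-971 \right)}}{878377} = \frac{387 + 21 \left(1 - 20 + 5 \cdot 21\right)}{878377} = \left(387 + 21 \left(1 - 20 + 105\right)\right) \frac{1}{878377} = \left(387 + 21 \cdot 86\right) \frac{1}{878377} = \left(387 + 1806\right) \frac{1}{878377} = 2193 \cdot \frac{1}{878377} = \frac{2193}{878377}$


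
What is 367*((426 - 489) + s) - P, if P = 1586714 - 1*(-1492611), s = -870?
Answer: -3421736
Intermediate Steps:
P = 3079325 (P = 1586714 + 1492611 = 3079325)
367*((426 - 489) + s) - P = 367*((426 - 489) - 870) - 1*3079325 = 367*(-63 - 870) - 3079325 = 367*(-933) - 3079325 = -342411 - 3079325 = -3421736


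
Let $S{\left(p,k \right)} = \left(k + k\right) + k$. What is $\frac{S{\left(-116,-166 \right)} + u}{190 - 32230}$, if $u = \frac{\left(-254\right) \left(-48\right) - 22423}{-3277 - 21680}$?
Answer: $\frac{2483671}{159924456} \approx 0.01553$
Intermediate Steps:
$u = \frac{10231}{24957}$ ($u = \frac{12192 - 22423}{-24957} = \left(-10231\right) \left(- \frac{1}{24957}\right) = \frac{10231}{24957} \approx 0.40995$)
$S{\left(p,k \right)} = 3 k$ ($S{\left(p,k \right)} = 2 k + k = 3 k$)
$\frac{S{\left(-116,-166 \right)} + u}{190 - 32230} = \frac{3 \left(-166\right) + \frac{10231}{24957}}{190 - 32230} = \frac{-498 + \frac{10231}{24957}}{-32040} = \left(- \frac{12418355}{24957}\right) \left(- \frac{1}{32040}\right) = \frac{2483671}{159924456}$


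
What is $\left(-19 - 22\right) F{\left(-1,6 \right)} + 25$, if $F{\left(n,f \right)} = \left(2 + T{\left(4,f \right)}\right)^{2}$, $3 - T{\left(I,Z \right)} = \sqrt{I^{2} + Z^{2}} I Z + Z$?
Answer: $-1228048 - 3936 \sqrt{13} \approx -1.2422 \cdot 10^{6}$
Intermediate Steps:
$T{\left(I,Z \right)} = 3 - Z - I Z \sqrt{I^{2} + Z^{2}}$ ($T{\left(I,Z \right)} = 3 - \left(\sqrt{I^{2} + Z^{2}} I Z + Z\right) = 3 - \left(I \sqrt{I^{2} + Z^{2}} Z + Z\right) = 3 - \left(I Z \sqrt{I^{2} + Z^{2}} + Z\right) = 3 - \left(Z + I Z \sqrt{I^{2} + Z^{2}}\right) = 3 - Z - I Z \sqrt{I^{2} + Z^{2}}$)
$F{\left(n,f \right)} = \left(5 - f - 4 f \sqrt{16 + f^{2}}\right)^{2}$ ($F{\left(n,f \right)} = \left(2 - \left(-3 + f + 4 f \sqrt{4^{2} + f^{2}}\right)\right)^{2} = \left(2 - \left(-3 + f + 4 f \sqrt{16 + f^{2}}\right)\right)^{2} = \left(5 - f - 4 f \sqrt{16 + f^{2}}\right)^{2}$)
$\left(-19 - 22\right) F{\left(-1,6 \right)} + 25 = \left(-19 - 22\right) \left(-5 + 6 + 4 \cdot 6 \sqrt{16 + 6^{2}}\right)^{2} + 25 = - 41 \left(-5 + 6 + 4 \cdot 6 \sqrt{16 + 36}\right)^{2} + 25 = - 41 \left(-5 + 6 + 4 \cdot 6 \sqrt{52}\right)^{2} + 25 = - 41 \left(-5 + 6 + 4 \cdot 6 \cdot 2 \sqrt{13}\right)^{2} + 25 = - 41 \left(-5 + 6 + 48 \sqrt{13}\right)^{2} + 25 = - 41 \left(1 + 48 \sqrt{13}\right)^{2} + 25 = 25 - 41 \left(1 + 48 \sqrt{13}\right)^{2}$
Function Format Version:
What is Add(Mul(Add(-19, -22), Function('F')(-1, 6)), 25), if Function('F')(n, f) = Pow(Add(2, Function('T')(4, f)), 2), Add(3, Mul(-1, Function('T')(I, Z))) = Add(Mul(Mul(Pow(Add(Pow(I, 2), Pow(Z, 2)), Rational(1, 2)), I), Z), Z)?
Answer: Add(-1228048, Mul(-3936, Pow(13, Rational(1, 2)))) ≈ -1.2422e+6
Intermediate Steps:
Function('T')(I, Z) = Add(3, Mul(-1, Z), Mul(-1, I, Z, Pow(Add(Pow(I, 2), Pow(Z, 2)), Rational(1, 2)))) (Function('T')(I, Z) = Add(3, Mul(-1, Add(Mul(Mul(Pow(Add(Pow(I, 2), Pow(Z, 2)), Rational(1, 2)), I), Z), Z))) = Add(3, Mul(-1, Add(Mul(Mul(I, Pow(Add(Pow(I, 2), Pow(Z, 2)), Rational(1, 2))), Z), Z))) = Add(3, Mul(-1, Add(Mul(I, Z, Pow(Add(Pow(I, 2), Pow(Z, 2)), Rational(1, 2))), Z))) = Add(3, Mul(-1, Add(Z, Mul(I, Z, Pow(Add(Pow(I, 2), Pow(Z, 2)), Rational(1, 2)))))) = Add(3, Add(Mul(-1, Z), Mul(-1, I, Z, Pow(Add(Pow(I, 2), Pow(Z, 2)), Rational(1, 2))))) = Add(3, Mul(-1, Z), Mul(-1, I, Z, Pow(Add(Pow(I, 2), Pow(Z, 2)), Rational(1, 2)))))
Function('F')(n, f) = Pow(Add(5, Mul(-1, f), Mul(-4, f, Pow(Add(16, Pow(f, 2)), Rational(1, 2)))), 2) (Function('F')(n, f) = Pow(Add(2, Add(3, Mul(-1, f), Mul(-1, 4, f, Pow(Add(Pow(4, 2), Pow(f, 2)), Rational(1, 2))))), 2) = Pow(Add(2, Add(3, Mul(-1, f), Mul(-1, 4, f, Pow(Add(16, Pow(f, 2)), Rational(1, 2))))), 2) = Pow(Add(2, Add(3, Mul(-1, f), Mul(-4, f, Pow(Add(16, Pow(f, 2)), Rational(1, 2))))), 2) = Pow(Add(5, Mul(-1, f), Mul(-4, f, Pow(Add(16, Pow(f, 2)), Rational(1, 2)))), 2))
Add(Mul(Add(-19, -22), Function('F')(-1, 6)), 25) = Add(Mul(Add(-19, -22), Pow(Add(-5, 6, Mul(4, 6, Pow(Add(16, Pow(6, 2)), Rational(1, 2)))), 2)), 25) = Add(Mul(-41, Pow(Add(-5, 6, Mul(4, 6, Pow(Add(16, 36), Rational(1, 2)))), 2)), 25) = Add(Mul(-41, Pow(Add(-5, 6, Mul(4, 6, Pow(52, Rational(1, 2)))), 2)), 25) = Add(Mul(-41, Pow(Add(-5, 6, Mul(4, 6, Mul(2, Pow(13, Rational(1, 2))))), 2)), 25) = Add(Mul(-41, Pow(Add(-5, 6, Mul(48, Pow(13, Rational(1, 2)))), 2)), 25) = Add(Mul(-41, Pow(Add(1, Mul(48, Pow(13, Rational(1, 2)))), 2)), 25) = Add(25, Mul(-41, Pow(Add(1, Mul(48, Pow(13, Rational(1, 2)))), 2)))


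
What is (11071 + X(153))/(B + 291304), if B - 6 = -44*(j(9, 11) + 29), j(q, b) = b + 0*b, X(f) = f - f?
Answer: 11071/289550 ≈ 0.038235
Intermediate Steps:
X(f) = 0
j(q, b) = b (j(q, b) = b + 0 = b)
B = -1754 (B = 6 - 44*(11 + 29) = 6 - 44*40 = 6 - 1760 = -1754)
(11071 + X(153))/(B + 291304) = (11071 + 0)/(-1754 + 291304) = 11071/289550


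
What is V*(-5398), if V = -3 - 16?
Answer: 102562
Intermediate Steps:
V = -19
V*(-5398) = -19*(-5398) = 102562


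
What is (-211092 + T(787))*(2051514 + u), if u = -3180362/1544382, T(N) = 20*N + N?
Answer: -863366686061185/2163 ≈ -3.9915e+11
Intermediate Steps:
T(N) = 21*N
u = -1590181/772191 (u = -3180362*1/1544382 = -1590181/772191 ≈ -2.0593)
(-211092 + T(787))*(2051514 + u) = (-211092 + 21*787)*(2051514 - 1590181/772191) = (-211092 + 16527)*(1584159056993/772191) = -194565*1584159056993/772191 = -863366686061185/2163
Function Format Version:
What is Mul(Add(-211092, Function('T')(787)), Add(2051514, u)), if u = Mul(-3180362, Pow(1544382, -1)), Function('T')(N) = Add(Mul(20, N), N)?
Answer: Rational(-863366686061185, 2163) ≈ -3.9915e+11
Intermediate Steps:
Function('T')(N) = Mul(21, N)
u = Rational(-1590181, 772191) (u = Mul(-3180362, Rational(1, 1544382)) = Rational(-1590181, 772191) ≈ -2.0593)
Mul(Add(-211092, Function('T')(787)), Add(2051514, u)) = Mul(Add(-211092, Mul(21, 787)), Add(2051514, Rational(-1590181, 772191))) = Mul(Add(-211092, 16527), Rational(1584159056993, 772191)) = Mul(-194565, Rational(1584159056993, 772191)) = Rational(-863366686061185, 2163)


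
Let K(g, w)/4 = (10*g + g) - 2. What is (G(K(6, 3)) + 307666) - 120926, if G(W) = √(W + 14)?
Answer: 186740 + 3*√30 ≈ 1.8676e+5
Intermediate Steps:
K(g, w) = -8 + 44*g (K(g, w) = 4*((10*g + g) - 2) = 4*(11*g - 2) = 4*(-2 + 11*g) = -8 + 44*g)
G(W) = √(14 + W)
(G(K(6, 3)) + 307666) - 120926 = (√(14 + (-8 + 44*6)) + 307666) - 120926 = (√(14 + (-8 + 264)) + 307666) - 120926 = (√(14 + 256) + 307666) - 120926 = (√270 + 307666) - 120926 = (3*√30 + 307666) - 120926 = (307666 + 3*√30) - 120926 = 186740 + 3*√30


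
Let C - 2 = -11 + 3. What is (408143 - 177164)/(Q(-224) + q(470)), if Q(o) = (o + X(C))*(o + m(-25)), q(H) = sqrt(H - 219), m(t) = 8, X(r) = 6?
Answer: 10876339152/2217279493 - 230979*sqrt(251)/2217279493 ≈ 4.9036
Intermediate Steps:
C = -6 (C = 2 + (-11 + 3) = 2 - 8 = -6)
q(H) = sqrt(-219 + H)
Q(o) = (6 + o)*(8 + o) (Q(o) = (o + 6)*(o + 8) = (6 + o)*(8 + o))
(408143 - 177164)/(Q(-224) + q(470)) = (408143 - 177164)/((48 + (-224)**2 + 14*(-224)) + sqrt(-219 + 470)) = 230979/((48 + 50176 - 3136) + sqrt(251)) = 230979/(47088 + sqrt(251))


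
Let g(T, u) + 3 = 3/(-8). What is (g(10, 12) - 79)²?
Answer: 434281/64 ≈ 6785.6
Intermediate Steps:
g(T, u) = -27/8 (g(T, u) = -3 + 3/(-8) = -3 + 3*(-⅛) = -3 - 3/8 = -27/8)
(g(10, 12) - 79)² = (-27/8 - 79)² = (-659/8)² = 434281/64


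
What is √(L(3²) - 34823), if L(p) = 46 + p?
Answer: 4*I*√2173 ≈ 186.46*I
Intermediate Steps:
√(L(3²) - 34823) = √((46 + 3²) - 34823) = √((46 + 9) - 34823) = √(55 - 34823) = √(-34768) = 4*I*√2173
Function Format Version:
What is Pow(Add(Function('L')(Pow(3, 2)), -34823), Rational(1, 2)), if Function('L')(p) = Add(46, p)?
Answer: Mul(4, I, Pow(2173, Rational(1, 2))) ≈ Mul(186.46, I)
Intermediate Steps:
Pow(Add(Function('L')(Pow(3, 2)), -34823), Rational(1, 2)) = Pow(Add(Add(46, Pow(3, 2)), -34823), Rational(1, 2)) = Pow(Add(Add(46, 9), -34823), Rational(1, 2)) = Pow(Add(55, -34823), Rational(1, 2)) = Pow(-34768, Rational(1, 2)) = Mul(4, I, Pow(2173, Rational(1, 2)))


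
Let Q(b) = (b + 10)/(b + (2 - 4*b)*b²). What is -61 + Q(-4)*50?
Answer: -4256/71 ≈ -59.944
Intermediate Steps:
Q(b) = (10 + b)/(b + b²*(2 - 4*b))
-61 + Q(-4)*50 = -61 + ((10 - 4)/((-4)*(1 - 4*(-4)² + 2*(-4))))*50 = -61 - ¼*6/(1 - 4*16 - 8)*50 = -61 - ¼*6/(1 - 64 - 8)*50 = -61 - ¼*6/(-71)*50 = -61 - ¼*(-1/71)*6*50 = -61 + (3/142)*50 = -61 + 75/71 = -4256/71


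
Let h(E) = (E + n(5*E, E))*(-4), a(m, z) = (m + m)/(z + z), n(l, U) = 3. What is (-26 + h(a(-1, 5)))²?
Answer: 34596/25 ≈ 1383.8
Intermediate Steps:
a(m, z) = m/z (a(m, z) = (2*m)/((2*z)) = (2*m)*(1/(2*z)) = m/z)
h(E) = -12 - 4*E (h(E) = (E + 3)*(-4) = (3 + E)*(-4) = -12 - 4*E)
(-26 + h(a(-1, 5)))² = (-26 + (-12 - (-4)/5))² = (-26 + (-12 - 4*(-⅕)))² = (-26 + (-12 + ⅘))² = (-26 - 56/5)² = (-186/5)² = 34596/25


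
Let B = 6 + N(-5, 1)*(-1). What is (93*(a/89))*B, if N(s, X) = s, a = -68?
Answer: -69564/89 ≈ -781.62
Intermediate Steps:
B = 11 (B = 6 - 5*(-1) = 6 + 5 = 11)
(93*(a/89))*B = (93*(-68/89))*11 = -6324/89*11 = -69564/89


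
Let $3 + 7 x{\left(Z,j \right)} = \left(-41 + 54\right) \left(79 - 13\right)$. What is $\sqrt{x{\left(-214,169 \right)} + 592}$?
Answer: $\frac{\sqrt{34993}}{7} \approx 26.723$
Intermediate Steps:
$x{\left(Z,j \right)} = \frac{855}{7}$ ($x{\left(Z,j \right)} = - \frac{3}{7} + \frac{\left(-41 + 54\right) \left(79 - 13\right)}{7} = - \frac{3}{7} + \frac{13 \cdot 66}{7} = - \frac{3}{7} + \frac{1}{7} \cdot 858 = - \frac{3}{7} + \frac{858}{7} = \frac{855}{7}$)
$\sqrt{x{\left(-214,169 \right)} + 592} = \sqrt{\frac{855}{7} + 592} = \sqrt{\frac{4999}{7}} = \frac{\sqrt{34993}}{7}$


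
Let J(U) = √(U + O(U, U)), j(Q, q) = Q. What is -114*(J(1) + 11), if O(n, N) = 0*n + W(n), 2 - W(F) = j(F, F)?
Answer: -1254 - 114*√2 ≈ -1415.2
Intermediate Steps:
W(F) = 2 - F
O(n, N) = 2 - n (O(n, N) = 0*n + (2 - n) = 0 + (2 - n) = 2 - n)
J(U) = √2 (J(U) = √(U + (2 - U)) = √2)
-114*(J(1) + 11) = -114*(√2 + 11) = -114*(11 + √2) = -1254 - 114*√2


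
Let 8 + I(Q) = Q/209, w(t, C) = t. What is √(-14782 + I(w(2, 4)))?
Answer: 2*I*√161510393/209 ≈ 121.61*I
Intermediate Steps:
I(Q) = -8 + Q/209
√(-14782 + I(w(2, 4))) = √(-14782 + (-8 + (1/209)*2)) = √(-14782 + (-8 + 2/209)) = √(-14782 - 1670/209) = √(-3091108/209) = 2*I*√161510393/209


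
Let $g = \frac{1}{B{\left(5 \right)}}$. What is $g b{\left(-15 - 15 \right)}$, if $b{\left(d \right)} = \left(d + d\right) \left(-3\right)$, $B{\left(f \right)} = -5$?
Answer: $-36$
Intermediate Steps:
$b{\left(d \right)} = - 6 d$ ($b{\left(d \right)} = 2 d \left(-3\right) = - 6 d$)
$g = - \frac{1}{5}$ ($g = \frac{1}{-5} = - \frac{1}{5} \approx -0.2$)
$g b{\left(-15 - 15 \right)} = - \frac{\left(-6\right) \left(-15 - 15\right)}{5} = - \frac{\left(-6\right) \left(-30\right)}{5} = \left(- \frac{1}{5}\right) 180 = -36$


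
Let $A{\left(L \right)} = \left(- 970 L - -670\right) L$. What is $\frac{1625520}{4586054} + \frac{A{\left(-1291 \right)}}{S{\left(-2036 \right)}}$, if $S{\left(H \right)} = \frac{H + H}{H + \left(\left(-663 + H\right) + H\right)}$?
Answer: $- \frac{6278537715909011865}{2334301486} \approx -2.6897 \cdot 10^{9}$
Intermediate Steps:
$A{\left(L \right)} = L \left(670 - 970 L\right)$ ($A{\left(L \right)} = \left(- 970 L + 670\right) L = \left(670 - 970 L\right) L = L \left(670 - 970 L\right)$)
$S{\left(H \right)} = \frac{2 H}{-663 + 3 H}$ ($S{\left(H \right)} = \frac{2 H}{H + \left(-663 + 2 H\right)} = \frac{2 H}{-663 + 3 H}$)
$\frac{1625520}{4586054} + \frac{A{\left(-1291 \right)}}{S{\left(-2036 \right)}} = \frac{1625520}{4586054} + \frac{10 \left(-1291\right) \left(67 - -125227\right)}{\frac{2}{3} \left(-2036\right) \frac{1}{-221 - 2036}} = 1625520 \cdot \frac{1}{4586054} + \frac{10 \left(-1291\right) \left(67 + 125227\right)}{\frac{2}{3} \left(-2036\right) \frac{1}{-2257}} = \frac{812760}{2293027} + \frac{10 \left(-1291\right) 125294}{\frac{2}{3} \left(-2036\right) \left(- \frac{1}{2257}\right)} = \frac{812760}{2293027} - \frac{1617545540}{\frac{4072}{6771}} = \frac{812760}{2293027} - \frac{2738100212835}{1018} = - \frac{6278537715909011865}{2334301486}$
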